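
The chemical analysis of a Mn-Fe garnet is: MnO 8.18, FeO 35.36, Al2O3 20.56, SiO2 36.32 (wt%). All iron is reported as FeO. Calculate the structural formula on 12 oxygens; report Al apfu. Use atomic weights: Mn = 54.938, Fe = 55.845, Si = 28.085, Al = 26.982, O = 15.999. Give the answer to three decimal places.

MnO (M=70.937): mol = 0.11531; Mn = 0.11531, O = 0.11531.
FeO (M=71.844): mol = 0.49218; Fe = 0.49218, O = 0.49218.
Al2O3 (M=101.961): mol = 0.20165; Al = 0.40330, O = 0.60495.
SiO2 (M=60.083): mol = 0.60450; Si = 0.60450, O = 1.20900.
ΣO = 2.42144; factor = 12/ΣO = 4.95573.
Al apfu = 0.40330 × 4.95573 = 1.999.

1.999 Al apfu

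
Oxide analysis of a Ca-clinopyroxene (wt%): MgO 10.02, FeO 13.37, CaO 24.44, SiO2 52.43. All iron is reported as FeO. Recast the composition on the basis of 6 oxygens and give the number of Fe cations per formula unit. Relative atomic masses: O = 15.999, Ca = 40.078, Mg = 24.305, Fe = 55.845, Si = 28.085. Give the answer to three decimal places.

10.02 wt% MgO ÷ 40.304 g/mol = 0.24861 mol, giving 0.24861 Mg and 0.24861 O.
13.37 wt% FeO ÷ 71.844 g/mol = 0.18610 mol, giving 0.18610 Fe and 0.18610 O.
24.44 wt% CaO ÷ 56.077 g/mol = 0.43583 mol, giving 0.43583 Ca and 0.43583 O.
52.43 wt% SiO2 ÷ 60.083 g/mol = 0.87263 mol, giving 0.87263 Si and 1.74526 O.
Oxygen sums to 2.61580; scaling by 6/2.61580 = 2.29375 puts the formula on 6 O.
Fe: 0.18610 × 2.29375 = 0.427 atoms per formula unit.

0.427 Fe apfu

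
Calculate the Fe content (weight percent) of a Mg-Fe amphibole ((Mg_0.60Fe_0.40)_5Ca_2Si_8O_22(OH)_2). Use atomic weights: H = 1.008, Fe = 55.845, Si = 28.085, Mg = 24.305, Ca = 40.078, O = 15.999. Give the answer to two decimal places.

M((Mg_0.60Fe_0.40)_5Ca_2Si_8O_22(OH)_2) = 875.433 g/mol.
Fe contributes 2 × 55.845 = 111.690 g per mole.
111.690/875.433 = 0.1276 → 12.76%.

12.76 weight percent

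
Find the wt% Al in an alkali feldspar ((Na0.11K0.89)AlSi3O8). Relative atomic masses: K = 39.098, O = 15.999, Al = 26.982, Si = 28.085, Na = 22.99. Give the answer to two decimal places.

9.76 wt%

M((Na0.11K0.89)AlSi3O8) = 276.555 g/mol.
Al contributes 1 × 26.982 = 26.982 g per mole.
26.982/276.555 = 0.0976 → 9.76%.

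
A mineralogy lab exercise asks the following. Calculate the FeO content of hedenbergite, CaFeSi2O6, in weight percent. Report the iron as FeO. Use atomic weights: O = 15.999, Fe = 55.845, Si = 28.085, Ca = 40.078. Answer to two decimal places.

Formula mass = 248.087 g/mol.
1 Fe → 1.0000 mol FeO per formula unit; M(FeO) = 71.844, so FeO mass = 71.844 g.
71.844/248.087 × 100 = 28.96 wt%.

28.96 wt%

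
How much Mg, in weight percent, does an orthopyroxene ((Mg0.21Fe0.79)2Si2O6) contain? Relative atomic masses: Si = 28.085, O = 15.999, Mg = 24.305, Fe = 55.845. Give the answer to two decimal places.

4.07 weight percent

M((Mg0.21Fe0.79)2Si2O6) = 250.607 g/mol.
Mg contributes 0.42 × 24.305 = 10.208 g per mole.
10.208/250.607 = 0.0407 → 4.07%.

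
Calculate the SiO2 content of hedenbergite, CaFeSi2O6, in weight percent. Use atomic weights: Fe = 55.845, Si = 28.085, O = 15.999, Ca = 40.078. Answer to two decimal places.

48.44 wt%

Molar mass of CaFeSi2O6 = 1*40.078 + 1*55.845 + 2*28.085 + 6*15.999 = 248.087 g/mol.
Each formula unit contains 2 Si, equivalent to 2/1 = 2.0000 mol SiO2.
M(SiO2) = 1×28.085 + 2×15.999 = 60.083 g/mol.
Mass of SiO2 per formula unit = 2.0000 × 60.083 = 120.166 g.
SiO2 wt% = 120.166 / 248.087 × 100 = 48.44%.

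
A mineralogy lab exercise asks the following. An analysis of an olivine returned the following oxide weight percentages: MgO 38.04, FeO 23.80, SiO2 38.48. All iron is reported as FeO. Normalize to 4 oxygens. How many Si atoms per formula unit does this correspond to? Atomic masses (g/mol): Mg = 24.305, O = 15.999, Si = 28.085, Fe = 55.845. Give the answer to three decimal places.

38.04 wt% MgO ÷ 40.304 g/mol = 0.94383 mol, giving 0.94383 Mg and 0.94383 O.
23.80 wt% FeO ÷ 71.844 g/mol = 0.33127 mol, giving 0.33127 Fe and 0.33127 O.
38.48 wt% SiO2 ÷ 60.083 g/mol = 0.64045 mol, giving 0.64045 Si and 1.28090 O.
Oxygen sums to 2.55600; scaling by 4/2.55600 = 1.56495 puts the formula on 4 O.
Si: 0.64045 × 1.56495 = 1.002 atoms per formula unit.

1.002 Si apfu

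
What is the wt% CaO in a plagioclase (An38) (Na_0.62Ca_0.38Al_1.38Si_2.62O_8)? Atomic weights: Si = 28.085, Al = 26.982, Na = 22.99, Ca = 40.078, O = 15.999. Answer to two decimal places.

7.94 wt%

M(Na_0.62Ca_0.38Al_1.38Si_2.62O_8) = 268.293 g/mol; M(CaO) = 56.077 g/mol.
Moles CaO per formula unit = 0.38 Ca ÷ 1 = 0.3800.
CaO fraction = (0.3800 × 56.077) / 268.293 = 21.309/268.293 = 0.0794.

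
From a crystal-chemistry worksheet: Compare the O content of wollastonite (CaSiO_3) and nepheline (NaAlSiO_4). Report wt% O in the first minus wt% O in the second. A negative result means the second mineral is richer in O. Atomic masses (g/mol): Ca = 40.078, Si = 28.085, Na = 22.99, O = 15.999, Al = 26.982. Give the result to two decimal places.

-3.73 percentage points

M(CaSiO_3) = 116.160 g/mol, so wt% O = 47.997/116.160 × 100 = 41.32%.
M(NaAlSiO_4) = 142.053 g/mol, so wt% O = 63.996/142.053 × 100 = 45.05%.
41.32 − 45.05 = -3.73 pp.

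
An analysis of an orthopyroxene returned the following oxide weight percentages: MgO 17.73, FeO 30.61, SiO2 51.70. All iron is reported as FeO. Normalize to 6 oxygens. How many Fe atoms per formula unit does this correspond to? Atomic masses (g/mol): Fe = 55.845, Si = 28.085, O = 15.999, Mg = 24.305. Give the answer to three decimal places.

0.988 Fe apfu

MgO: 17.73/40.304 = 0.43991 mol → 0.43991 mol Mg, 0.43991 mol O.
FeO: 30.61/71.844 = 0.42606 mol → 0.42606 mol Fe, 0.42606 mol O.
SiO2: 51.70/60.083 = 0.86048 mol → 0.86048 mol Si, 1.72096 mol O.
Total oxygen = 2.58693 mol. Normalization factor = 6/2.58693 = 2.31935.
Fe per 6 O = 0.42606 × 2.31935 = 0.988.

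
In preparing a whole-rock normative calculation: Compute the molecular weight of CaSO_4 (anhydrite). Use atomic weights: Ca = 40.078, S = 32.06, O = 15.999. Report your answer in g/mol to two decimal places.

M = 1*40.078 + 1*32.06 + 4*15.999

136.13 g/mol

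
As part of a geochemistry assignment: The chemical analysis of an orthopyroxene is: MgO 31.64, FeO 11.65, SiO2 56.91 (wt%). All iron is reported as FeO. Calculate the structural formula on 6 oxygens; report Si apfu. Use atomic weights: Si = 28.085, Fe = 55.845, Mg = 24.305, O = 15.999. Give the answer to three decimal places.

2.000 Si apfu

31.64 wt% MgO ÷ 40.304 g/mol = 0.78503 mol, giving 0.78503 Mg and 0.78503 O.
11.65 wt% FeO ÷ 71.844 g/mol = 0.16216 mol, giving 0.16216 Fe and 0.16216 O.
56.91 wt% SiO2 ÷ 60.083 g/mol = 0.94719 mol, giving 0.94719 Si and 1.89438 O.
Oxygen sums to 2.84157; scaling by 6/2.84157 = 2.11151 puts the formula on 6 O.
Si: 0.94719 × 2.11151 = 2.000 atoms per formula unit.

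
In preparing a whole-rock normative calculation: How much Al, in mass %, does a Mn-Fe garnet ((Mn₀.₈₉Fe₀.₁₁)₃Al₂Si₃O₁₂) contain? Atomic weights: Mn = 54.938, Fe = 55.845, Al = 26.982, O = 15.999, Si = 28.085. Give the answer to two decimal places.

M((Mn₀.₈₉Fe₀.₁₁)₃Al₂Si₃O₁₂) = 495.320 g/mol.
Al contributes 2 × 26.982 = 53.964 g per mole.
53.964/495.320 = 0.1089 → 10.89%.

10.89 mass %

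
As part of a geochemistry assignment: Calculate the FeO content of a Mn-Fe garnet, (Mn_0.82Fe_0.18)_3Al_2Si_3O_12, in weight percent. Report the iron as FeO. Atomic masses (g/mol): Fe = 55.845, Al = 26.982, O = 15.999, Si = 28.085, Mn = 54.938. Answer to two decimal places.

7.83 wt%

M((Mn_0.82Fe_0.18)_3Al_2Si_3O_12) = 495.511 g/mol; M(FeO) = 71.844 g/mol.
Moles FeO per formula unit = 0.54 Fe ÷ 1 = 0.5400.
FeO fraction = (0.5400 × 71.844) / 495.511 = 38.796/495.511 = 0.0783.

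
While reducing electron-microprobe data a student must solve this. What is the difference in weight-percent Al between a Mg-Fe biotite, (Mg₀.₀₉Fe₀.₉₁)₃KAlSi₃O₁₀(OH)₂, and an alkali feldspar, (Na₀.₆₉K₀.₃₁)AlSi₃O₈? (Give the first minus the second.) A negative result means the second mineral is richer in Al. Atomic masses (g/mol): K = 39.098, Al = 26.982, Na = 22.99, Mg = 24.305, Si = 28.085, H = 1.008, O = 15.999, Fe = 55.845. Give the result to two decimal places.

First mineral: 26.982 g Al in 503.358 g formula = 5.36 wt% Al.
Second mineral: 26.982 g Al in 267.212 g formula = 10.10 wt% Al.
5.36% − 10.10% gives a difference of -4.74 percentage points.

-4.74 percentage points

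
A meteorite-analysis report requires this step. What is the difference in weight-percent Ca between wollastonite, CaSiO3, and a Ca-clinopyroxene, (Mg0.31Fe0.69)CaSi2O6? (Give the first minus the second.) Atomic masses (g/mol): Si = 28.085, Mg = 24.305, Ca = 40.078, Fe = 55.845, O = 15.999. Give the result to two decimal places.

17.68 percentage points

Ca in CaSiO3: molar mass 116.160 g/mol; 1×40.078 = 40.078 g → 34.50 wt%.
Ca in (Mg0.31Fe0.69)CaSi2O6: molar mass 238.310 g/mol; 1×40.078 = 40.078 g → 16.82 wt%.
Difference = 34.50 − 16.82 = 17.68 percentage points.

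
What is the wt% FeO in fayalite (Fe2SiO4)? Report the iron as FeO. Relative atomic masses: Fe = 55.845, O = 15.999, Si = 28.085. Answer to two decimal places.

M(Fe2SiO4) = 203.771 g/mol; M(FeO) = 71.844 g/mol.
Moles FeO per formula unit = 2 Fe ÷ 1 = 2.0000.
FeO fraction = (2.0000 × 71.844) / 203.771 = 143.688/203.771 = 0.7051.

70.51 wt%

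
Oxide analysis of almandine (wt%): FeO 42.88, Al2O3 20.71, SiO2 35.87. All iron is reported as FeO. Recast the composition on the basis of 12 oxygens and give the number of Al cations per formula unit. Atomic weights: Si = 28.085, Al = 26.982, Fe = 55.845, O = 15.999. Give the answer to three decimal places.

FeO: 42.88/71.844 = 0.59685 mol → 0.59685 mol Fe, 0.59685 mol O.
Al2O3: 20.71/101.961 = 0.20312 mol → 0.40624 mol Al, 0.60936 mol O.
SiO2: 35.87/60.083 = 0.59701 mol → 0.59701 mol Si, 1.19402 mol O.
Total oxygen = 2.40023 mol. Normalization factor = 12/2.40023 = 4.99952.
Al per 12 O = 0.40624 × 4.99952 = 2.031.

2.031 Al apfu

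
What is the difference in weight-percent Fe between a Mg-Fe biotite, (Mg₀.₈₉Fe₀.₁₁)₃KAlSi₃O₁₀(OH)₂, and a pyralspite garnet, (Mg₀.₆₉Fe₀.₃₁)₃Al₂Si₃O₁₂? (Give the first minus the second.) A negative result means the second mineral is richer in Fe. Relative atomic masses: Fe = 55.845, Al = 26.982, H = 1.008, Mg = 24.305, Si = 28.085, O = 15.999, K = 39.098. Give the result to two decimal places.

M((Mg₀.₈₉Fe₀.₁₁)₃KAlSi₃O₁₀(OH)₂) = 427.662 g/mol, so wt% Fe = 18.429/427.662 × 100 = 4.31%.
M((Mg₀.₆₉Fe₀.₃₁)₃Al₂Si₃O₁₂) = 432.454 g/mol, so wt% Fe = 51.936/432.454 × 100 = 12.01%.
4.31 − 12.01 = -7.70 pp.

-7.70 percentage points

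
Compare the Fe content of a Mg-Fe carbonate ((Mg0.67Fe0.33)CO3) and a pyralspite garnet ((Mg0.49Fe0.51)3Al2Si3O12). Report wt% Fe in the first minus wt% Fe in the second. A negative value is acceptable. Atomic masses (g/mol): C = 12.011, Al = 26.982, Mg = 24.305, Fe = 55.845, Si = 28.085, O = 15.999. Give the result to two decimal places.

First mineral: 18.429 g Fe in 94.721 g formula = 19.46 wt% Fe.
Second mineral: 85.443 g Fe in 451.378 g formula = 18.93 wt% Fe.
19.46% − 18.93% gives a difference of 0.53 percentage points.

0.53 percentage points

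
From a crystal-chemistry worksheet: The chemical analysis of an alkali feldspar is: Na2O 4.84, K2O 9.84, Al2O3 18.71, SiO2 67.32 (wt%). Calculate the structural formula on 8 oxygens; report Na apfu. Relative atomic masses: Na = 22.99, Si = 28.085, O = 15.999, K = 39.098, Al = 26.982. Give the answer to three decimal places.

0.420 Na apfu

Na2O: 4.84/61.979 = 0.07809 mol → 0.15618 mol Na, 0.07809 mol O.
K2O: 9.84/94.195 = 0.10446 mol → 0.20892 mol K, 0.10446 mol O.
Al2O3: 18.71/101.961 = 0.18350 mol → 0.36700 mol Al, 0.55050 mol O.
SiO2: 67.32/60.083 = 1.12045 mol → 1.12045 mol Si, 2.24090 mol O.
Total oxygen = 2.97395 mol. Normalization factor = 8/2.97395 = 2.69003.
Na per 8 O = 0.15618 × 2.69003 = 0.420.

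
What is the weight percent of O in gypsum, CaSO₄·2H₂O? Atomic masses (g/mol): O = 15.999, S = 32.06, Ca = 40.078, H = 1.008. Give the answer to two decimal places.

Formula mass = 1·40.078 + 1·32.06 + 6·15.999 + 4·1.008 = 172.164 g/mol, of which 95.994 g is O.
So O makes up 95.994/172.164 = 0.5576 of the mass, i.e. 55.76%.

55.76 wt%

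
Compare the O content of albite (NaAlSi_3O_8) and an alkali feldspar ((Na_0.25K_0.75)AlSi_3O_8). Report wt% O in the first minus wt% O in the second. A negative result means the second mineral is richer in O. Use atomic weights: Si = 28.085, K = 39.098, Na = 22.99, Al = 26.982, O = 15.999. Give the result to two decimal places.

2.15 percentage points

First mineral: 127.992 g O in 262.219 g formula = 48.81 wt% O.
Second mineral: 127.992 g O in 274.300 g formula = 46.66 wt% O.
48.81% − 46.66% gives a difference of 2.15 percentage points.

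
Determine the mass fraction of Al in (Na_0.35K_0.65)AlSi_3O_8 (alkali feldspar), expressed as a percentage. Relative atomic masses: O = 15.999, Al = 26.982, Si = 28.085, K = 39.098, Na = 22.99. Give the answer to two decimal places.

M((Na_0.35K_0.65)AlSi_3O_8) = 272.689 g/mol.
Al contributes 1 × 26.982 = 26.982 g per mole.
26.982/272.689 = 0.0989 → 9.89%.

9.89 mass %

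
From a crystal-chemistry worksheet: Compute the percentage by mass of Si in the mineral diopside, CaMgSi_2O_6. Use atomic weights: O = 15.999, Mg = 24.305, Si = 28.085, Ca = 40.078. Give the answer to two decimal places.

25.94 mass %

Formula mass = 1×40.078 + 1×24.305 + 2×28.085 + 6×15.999 = 216.547 g/mol, of which 56.170 g is Si.
So Si makes up 56.170/216.547 = 0.2594 of the mass, i.e. 25.94%.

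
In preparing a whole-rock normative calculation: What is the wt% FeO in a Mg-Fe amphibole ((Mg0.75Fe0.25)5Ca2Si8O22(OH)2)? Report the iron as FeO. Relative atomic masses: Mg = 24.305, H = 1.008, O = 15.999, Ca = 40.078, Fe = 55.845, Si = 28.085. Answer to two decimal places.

Formula mass = 851.778 g/mol.
1.25 Fe → 1.2500 mol FeO per formula unit; M(FeO) = 71.844, so FeO mass = 89.805 g.
89.805/851.778 × 100 = 10.54 wt%.

10.54 wt%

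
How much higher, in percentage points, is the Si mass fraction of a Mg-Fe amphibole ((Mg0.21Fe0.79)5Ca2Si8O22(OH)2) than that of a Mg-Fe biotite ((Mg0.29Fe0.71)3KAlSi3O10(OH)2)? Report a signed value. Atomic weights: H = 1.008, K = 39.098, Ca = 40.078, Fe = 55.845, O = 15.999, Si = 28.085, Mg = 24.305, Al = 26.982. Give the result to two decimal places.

Si in (Mg0.21Fe0.79)5Ca2Si8O22(OH)2: molar mass 936.936 g/mol; 8×28.085 = 224.680 g → 23.98 wt%.
Si in (Mg0.29Fe0.71)3KAlSi3O10(OH)2: molar mass 484.434 g/mol; 3×28.085 = 84.255 g → 17.39 wt%.
Difference = 23.98 − 17.39 = 6.59 percentage points.

6.59 percentage points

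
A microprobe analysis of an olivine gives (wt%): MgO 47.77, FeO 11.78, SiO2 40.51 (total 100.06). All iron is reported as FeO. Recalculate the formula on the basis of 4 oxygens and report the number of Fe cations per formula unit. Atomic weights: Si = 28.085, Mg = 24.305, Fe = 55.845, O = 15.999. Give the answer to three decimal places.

MgO: 47.77/40.304 = 1.18524 mol → 1.18524 mol Mg, 1.18524 mol O.
FeO: 11.78/71.844 = 0.16397 mol → 0.16397 mol Fe, 0.16397 mol O.
SiO2: 40.51/60.083 = 0.67423 mol → 0.67423 mol Si, 1.34846 mol O.
Total oxygen = 2.69767 mol. Normalization factor = 4/2.69767 = 1.48276.
Fe per 4 O = 0.16397 × 1.48276 = 0.243.

0.243 Fe apfu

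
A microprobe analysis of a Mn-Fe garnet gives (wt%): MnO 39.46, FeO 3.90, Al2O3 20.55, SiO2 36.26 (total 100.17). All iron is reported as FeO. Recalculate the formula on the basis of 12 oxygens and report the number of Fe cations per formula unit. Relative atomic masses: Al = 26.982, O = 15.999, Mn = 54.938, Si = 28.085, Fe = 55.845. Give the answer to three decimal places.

0.269 Fe apfu

MnO: 39.46/70.937 = 0.55627 mol → 0.55627 mol Mn, 0.55627 mol O.
FeO: 3.90/71.844 = 0.05428 mol → 0.05428 mol Fe, 0.05428 mol O.
Al2O3: 20.55/101.961 = 0.20155 mol → 0.40310 mol Al, 0.60465 mol O.
SiO2: 36.26/60.083 = 0.60350 mol → 0.60350 mol Si, 1.20700 mol O.
Total oxygen = 2.42220 mol. Normalization factor = 12/2.42220 = 4.95417.
Fe per 12 O = 0.05428 × 4.95417 = 0.269.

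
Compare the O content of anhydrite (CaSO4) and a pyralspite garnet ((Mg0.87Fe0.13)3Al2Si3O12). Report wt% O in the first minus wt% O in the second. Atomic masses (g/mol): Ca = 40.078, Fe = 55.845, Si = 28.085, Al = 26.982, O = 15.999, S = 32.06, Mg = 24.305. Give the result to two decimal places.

0.79 percentage points

First mineral: 63.996 g O in 136.134 g formula = 47.01 wt% O.
Second mineral: 191.988 g O in 415.423 g formula = 46.22 wt% O.
47.01% − 46.22% gives a difference of 0.79 percentage points.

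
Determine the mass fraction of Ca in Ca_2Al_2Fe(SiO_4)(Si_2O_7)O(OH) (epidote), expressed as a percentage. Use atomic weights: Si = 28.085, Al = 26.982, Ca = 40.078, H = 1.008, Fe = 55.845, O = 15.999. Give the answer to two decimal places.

Molar mass of Ca_2Al_2Fe(SiO_4)(Si_2O_7)O(OH): 2·40.078 + 2·26.982 + 1·55.845 + 3·28.085 + 13·15.999 + 1·1.008 = 483.215 g/mol.
Mass of Ca per formula unit: 2 × 40.078 = 80.156 g.
Weight fraction Ca = 80.156 / 483.215 = 0.1659.

16.59 wt%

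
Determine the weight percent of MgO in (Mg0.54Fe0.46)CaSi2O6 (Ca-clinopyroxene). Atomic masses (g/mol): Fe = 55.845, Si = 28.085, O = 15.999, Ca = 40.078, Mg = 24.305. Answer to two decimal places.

M((Mg0.54Fe0.46)CaSi2O6) = 231.055 g/mol; M(MgO) = 40.304 g/mol.
Moles MgO per formula unit = 0.54 Mg ÷ 1 = 0.5400.
MgO fraction = (0.5400 × 40.304) / 231.055 = 21.764/231.055 = 0.0942.

9.42 wt%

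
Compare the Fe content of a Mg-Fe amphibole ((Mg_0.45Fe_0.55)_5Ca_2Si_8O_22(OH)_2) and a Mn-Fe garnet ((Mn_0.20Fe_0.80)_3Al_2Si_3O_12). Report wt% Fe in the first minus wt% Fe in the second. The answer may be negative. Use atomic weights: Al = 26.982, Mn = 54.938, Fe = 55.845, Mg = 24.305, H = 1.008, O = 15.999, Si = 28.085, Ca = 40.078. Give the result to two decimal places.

M((Mg_0.45Fe_0.55)_5Ca_2Si_8O_22(OH)_2) = 899.088 g/mol, so wt% Fe = 153.574/899.088 × 100 = 17.08%.
M((Mn_0.20Fe_0.80)_3Al_2Si_3O_12) = 497.198 g/mol, so wt% Fe = 134.028/497.198 × 100 = 26.96%.
17.08 − 26.96 = -9.88 pp.

-9.88 percentage points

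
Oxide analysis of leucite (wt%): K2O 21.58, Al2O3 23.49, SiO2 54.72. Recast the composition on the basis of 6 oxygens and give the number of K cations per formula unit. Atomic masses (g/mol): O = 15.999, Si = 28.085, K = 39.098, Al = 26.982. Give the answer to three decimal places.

K2O: 21.58/94.195 = 0.22910 mol → 0.45820 mol K, 0.22910 mol O.
Al2O3: 23.49/101.961 = 0.23038 mol → 0.46076 mol Al, 0.69114 mol O.
SiO2: 54.72/60.083 = 0.91074 mol → 0.91074 mol Si, 1.82148 mol O.
Total oxygen = 2.74172 mol. Normalization factor = 6/2.74172 = 2.18841.
K per 6 O = 0.45820 × 2.18841 = 1.003.

1.003 K apfu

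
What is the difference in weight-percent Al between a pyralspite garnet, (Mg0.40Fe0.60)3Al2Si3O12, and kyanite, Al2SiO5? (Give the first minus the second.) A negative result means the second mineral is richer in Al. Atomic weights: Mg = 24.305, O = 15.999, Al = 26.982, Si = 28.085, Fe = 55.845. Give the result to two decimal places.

-21.57 percentage points

First mineral: 53.964 g Al in 459.894 g formula = 11.73 wt% Al.
Second mineral: 53.964 g Al in 162.044 g formula = 33.30 wt% Al.
11.73% − 33.30% gives a difference of -21.57 percentage points.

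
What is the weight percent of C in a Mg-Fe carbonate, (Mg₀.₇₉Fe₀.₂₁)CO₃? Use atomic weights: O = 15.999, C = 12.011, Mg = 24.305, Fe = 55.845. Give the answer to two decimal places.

13.21 mass %

M((Mg₀.₇₉Fe₀.₂₁)CO₃) = 90.936 g/mol.
C contributes 1 × 12.011 = 12.011 g per mole.
12.011/90.936 = 0.1321 → 13.21%.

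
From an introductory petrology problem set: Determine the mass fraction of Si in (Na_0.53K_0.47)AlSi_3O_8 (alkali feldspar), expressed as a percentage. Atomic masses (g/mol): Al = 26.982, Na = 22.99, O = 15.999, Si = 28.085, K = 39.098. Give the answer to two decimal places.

31.23 wt%

Formula mass = 0.53×22.99 + 0.47×39.098 + 1×26.982 + 3×28.085 + 8×15.999 = 269.790 g/mol, of which 84.255 g is Si.
So Si makes up 84.255/269.790 = 0.3123 of the mass, i.e. 31.23%.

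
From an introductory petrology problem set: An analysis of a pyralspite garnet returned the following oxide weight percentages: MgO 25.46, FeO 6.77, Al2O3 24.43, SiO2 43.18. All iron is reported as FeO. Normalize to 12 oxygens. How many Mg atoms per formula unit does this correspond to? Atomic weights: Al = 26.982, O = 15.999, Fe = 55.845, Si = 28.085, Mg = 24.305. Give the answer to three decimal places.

2.630 Mg apfu

MgO (M=40.304): mol = 0.63170; Mg = 0.63170, O = 0.63170.
FeO (M=71.844): mol = 0.09423; Fe = 0.09423, O = 0.09423.
Al2O3 (M=101.961): mol = 0.23960; Al = 0.47920, O = 0.71880.
SiO2 (M=60.083): mol = 0.71867; Si = 0.71867, O = 1.43734.
ΣO = 2.88207; factor = 12/ΣO = 4.16367.
Mg apfu = 0.63170 × 4.16367 = 2.630.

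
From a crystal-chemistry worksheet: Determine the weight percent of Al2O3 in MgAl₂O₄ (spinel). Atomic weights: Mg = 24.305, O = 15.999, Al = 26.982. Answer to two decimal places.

71.67 wt%

M(MgAl₂O₄) = 142.265 g/mol; M(Al2O3) = 101.961 g/mol.
Moles Al2O3 per formula unit = 2 Al ÷ 2 = 1.0000.
Al2O3 fraction = (1.0000 × 101.961) / 142.265 = 101.961/142.265 = 0.7167.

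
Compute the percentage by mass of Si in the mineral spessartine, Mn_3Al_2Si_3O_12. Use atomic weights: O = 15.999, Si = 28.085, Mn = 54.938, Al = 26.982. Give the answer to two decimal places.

Molar mass of Mn_3Al_2Si_3O_12: 3·54.938 + 2·26.982 + 3·28.085 + 12·15.999 = 495.021 g/mol.
Mass of Si per formula unit: 3 × 28.085 = 84.255 g.
Weight fraction Si = 84.255 / 495.021 = 0.1702.

17.02 mass %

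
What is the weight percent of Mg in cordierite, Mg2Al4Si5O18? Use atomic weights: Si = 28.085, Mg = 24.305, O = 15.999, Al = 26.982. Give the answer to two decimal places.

8.31 mass %

Molar mass of Mg2Al4Si5O18: 2×24.305 + 4×26.982 + 5×28.085 + 18×15.999 = 584.945 g/mol.
Mass of Mg per formula unit: 2 × 24.305 = 48.610 g.
Weight fraction Mg = 48.610 / 584.945 = 0.0831.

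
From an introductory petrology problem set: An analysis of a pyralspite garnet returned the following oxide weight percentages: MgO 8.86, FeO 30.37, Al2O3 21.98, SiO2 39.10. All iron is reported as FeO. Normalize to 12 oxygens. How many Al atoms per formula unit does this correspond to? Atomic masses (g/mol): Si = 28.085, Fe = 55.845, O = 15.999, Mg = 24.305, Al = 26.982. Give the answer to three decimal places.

1.997 Al apfu

MgO (M=40.304): mol = 0.21983; Mg = 0.21983, O = 0.21983.
FeO (M=71.844): mol = 0.42272; Fe = 0.42272, O = 0.42272.
Al2O3 (M=101.961): mol = 0.21557; Al = 0.43114, O = 0.64671.
SiO2 (M=60.083): mol = 0.65077; Si = 0.65077, O = 1.30154.
ΣO = 2.59080; factor = 12/ΣO = 4.63177.
Al apfu = 0.43114 × 4.63177 = 1.997.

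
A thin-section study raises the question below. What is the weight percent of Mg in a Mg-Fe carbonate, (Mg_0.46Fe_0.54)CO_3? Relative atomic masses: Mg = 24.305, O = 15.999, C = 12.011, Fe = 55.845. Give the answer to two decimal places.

Formula mass = 0.46*24.305 + 0.54*55.845 + 1*12.011 + 3*15.999 = 101.345 g/mol, of which 11.180 g is Mg.
So Mg makes up 11.180/101.345 = 0.1103 of the mass, i.e. 11.03%.

11.03 weight percent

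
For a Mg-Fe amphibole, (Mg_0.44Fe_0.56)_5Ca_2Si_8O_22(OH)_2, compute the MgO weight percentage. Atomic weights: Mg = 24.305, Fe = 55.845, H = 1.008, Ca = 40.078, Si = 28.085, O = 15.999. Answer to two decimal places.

Molar mass of (Mg_0.44Fe_0.56)_5Ca_2Si_8O_22(OH)_2 = 2.20×24.305 + 2.80×55.845 + 2×40.078 + 8×28.085 + 24×15.999 + 2×1.008 = 900.665 g/mol.
Each formula unit contains 2.20 Mg, equivalent to 2.20/1 = 2.2000 mol MgO.
M(MgO) = 1×24.305 + 1×15.999 = 40.304 g/mol.
Mass of MgO per formula unit = 2.2000 × 40.304 = 88.669 g.
MgO wt% = 88.669 / 900.665 × 100 = 9.84%.

9.84 wt%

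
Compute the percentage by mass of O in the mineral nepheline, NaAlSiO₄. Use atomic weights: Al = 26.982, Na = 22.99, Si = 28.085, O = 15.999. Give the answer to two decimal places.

45.05 mass %

Formula mass = 1*22.99 + 1*26.982 + 1*28.085 + 4*15.999 = 142.053 g/mol, of which 63.996 g is O.
So O makes up 63.996/142.053 = 0.4505 of the mass, i.e. 45.05%.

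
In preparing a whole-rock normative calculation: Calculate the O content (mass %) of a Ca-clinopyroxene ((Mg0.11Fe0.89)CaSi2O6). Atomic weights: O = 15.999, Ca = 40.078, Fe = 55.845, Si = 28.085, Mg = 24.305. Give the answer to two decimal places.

M((Mg0.11Fe0.89)CaSi2O6) = 244.618 g/mol.
O contributes 6 × 15.999 = 95.994 g per mole.
95.994/244.618 = 0.3924 → 39.24%.

39.24 mass %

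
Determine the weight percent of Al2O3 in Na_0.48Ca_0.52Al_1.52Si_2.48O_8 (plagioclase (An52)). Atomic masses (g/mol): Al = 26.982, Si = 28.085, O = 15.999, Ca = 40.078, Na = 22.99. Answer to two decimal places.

28.64 wt%

Molar mass of Na_0.48Ca_0.52Al_1.52Si_2.48O_8 = 0.48*22.99 + 0.52*40.078 + 1.52*26.982 + 2.48*28.085 + 8*15.999 = 270.531 g/mol.
Each formula unit contains 1.52 Al, equivalent to 1.52/2 = 0.7600 mol Al2O3.
M(Al2O3) = 2×26.982 + 3×15.999 = 101.961 g/mol.
Mass of Al2O3 per formula unit = 0.7600 × 101.961 = 77.490 g.
Al2O3 wt% = 77.490 / 270.531 × 100 = 28.64%.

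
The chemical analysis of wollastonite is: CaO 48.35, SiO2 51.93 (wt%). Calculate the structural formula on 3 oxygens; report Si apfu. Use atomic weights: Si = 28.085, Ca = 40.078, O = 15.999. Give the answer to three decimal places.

1.001 Si apfu

CaO: 48.35/56.077 = 0.86221 mol → 0.86221 mol Ca, 0.86221 mol O.
SiO2: 51.93/60.083 = 0.86430 mol → 0.86430 mol Si, 1.72860 mol O.
Total oxygen = 2.59081 mol. Normalization factor = 3/2.59081 = 1.15794.
Si per 3 O = 0.86430 × 1.15794 = 1.001.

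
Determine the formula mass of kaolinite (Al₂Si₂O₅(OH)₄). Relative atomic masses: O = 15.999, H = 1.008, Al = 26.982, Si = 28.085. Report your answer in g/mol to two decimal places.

258.16 g/mol

Al: 2 × 26.982 = 53.9640
Si: 2 × 28.085 = 56.1700
O: 9 × 15.999 = 143.9910
H: 4 × 1.008 = 4.0320
Summing the contributions gives the formula mass.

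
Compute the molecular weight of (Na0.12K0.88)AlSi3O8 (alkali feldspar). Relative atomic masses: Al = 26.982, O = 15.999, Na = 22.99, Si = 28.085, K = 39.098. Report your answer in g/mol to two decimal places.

276.39 g/mol

The formula mass is the sum 0.12×22.99 + 0.88×39.098 + 1×26.982 + 3×28.085 + 8×15.999.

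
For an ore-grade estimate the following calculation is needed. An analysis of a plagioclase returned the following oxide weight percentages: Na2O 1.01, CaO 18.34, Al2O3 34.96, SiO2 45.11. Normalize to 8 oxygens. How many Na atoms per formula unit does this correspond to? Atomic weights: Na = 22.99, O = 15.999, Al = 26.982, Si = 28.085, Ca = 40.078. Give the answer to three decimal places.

Na2O (M=61.979): mol = 0.01630; Na = 0.03260, O = 0.01630.
CaO (M=56.077): mol = 0.32705; Ca = 0.32705, O = 0.32705.
Al2O3 (M=101.961): mol = 0.34288; Al = 0.68576, O = 1.02864.
SiO2 (M=60.083): mol = 0.75079; Si = 0.75079, O = 1.50158.
ΣO = 2.87357; factor = 8/ΣO = 2.78399.
Na apfu = 0.03260 × 2.78399 = 0.091.

0.091 Na apfu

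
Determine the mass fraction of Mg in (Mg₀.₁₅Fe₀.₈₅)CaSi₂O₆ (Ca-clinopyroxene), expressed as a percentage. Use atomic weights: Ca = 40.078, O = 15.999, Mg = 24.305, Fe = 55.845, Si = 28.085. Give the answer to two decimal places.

Formula mass = 0.15·24.305 + 0.85·55.845 + 1·40.078 + 2·28.085 + 6·15.999 = 243.356 g/mol, of which 3.646 g is Mg.
So Mg makes up 3.646/243.356 = 0.0150 of the mass, i.e. 1.50%.

1.50 weight percent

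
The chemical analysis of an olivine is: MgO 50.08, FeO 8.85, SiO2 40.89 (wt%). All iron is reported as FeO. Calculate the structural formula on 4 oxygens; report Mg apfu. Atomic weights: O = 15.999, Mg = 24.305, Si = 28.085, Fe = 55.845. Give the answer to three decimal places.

1.823 Mg apfu

MgO: 50.08/40.304 = 1.24256 mol → 1.24256 mol Mg, 1.24256 mol O.
FeO: 8.85/71.844 = 0.12318 mol → 0.12318 mol Fe, 0.12318 mol O.
SiO2: 40.89/60.083 = 0.68056 mol → 0.68056 mol Si, 1.36112 mol O.
Total oxygen = 2.72686 mol. Normalization factor = 4/2.72686 = 1.46689.
Mg per 4 O = 1.24256 × 1.46689 = 1.823.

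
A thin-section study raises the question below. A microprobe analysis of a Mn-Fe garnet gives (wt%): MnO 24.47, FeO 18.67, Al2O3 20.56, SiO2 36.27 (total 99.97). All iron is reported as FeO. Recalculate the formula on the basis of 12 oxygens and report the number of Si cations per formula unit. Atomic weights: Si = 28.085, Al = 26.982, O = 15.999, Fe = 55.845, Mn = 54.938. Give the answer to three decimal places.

24.47 wt% MnO ÷ 70.937 g/mol = 0.34495 mol, giving 0.34495 Mn and 0.34495 O.
18.67 wt% FeO ÷ 71.844 g/mol = 0.25987 mol, giving 0.25987 Fe and 0.25987 O.
20.56 wt% Al2O3 ÷ 101.961 g/mol = 0.20165 mol, giving 0.40330 Al and 0.60495 O.
36.27 wt% SiO2 ÷ 60.083 g/mol = 0.60366 mol, giving 0.60366 Si and 1.20732 O.
Oxygen sums to 2.41709; scaling by 12/2.41709 = 4.96465 puts the formula on 12 O.
Si: 0.60366 × 4.96465 = 2.997 atoms per formula unit.

2.997 Si apfu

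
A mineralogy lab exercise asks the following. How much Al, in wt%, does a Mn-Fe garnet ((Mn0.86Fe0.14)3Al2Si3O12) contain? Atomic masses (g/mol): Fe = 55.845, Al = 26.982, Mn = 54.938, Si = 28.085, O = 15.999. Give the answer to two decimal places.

M((Mn0.86Fe0.14)3Al2Si3O12) = 495.402 g/mol.
Al contributes 2 × 26.982 = 53.964 g per mole.
53.964/495.402 = 0.1089 → 10.89%.

10.89 wt%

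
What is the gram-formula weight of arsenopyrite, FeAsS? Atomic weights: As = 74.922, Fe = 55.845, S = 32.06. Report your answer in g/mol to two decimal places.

Fe: 1 × 55.845 = 55.8450
As: 1 × 74.922 = 74.9220
S: 1 × 32.06 = 32.0600
Summing the contributions gives the formula mass.

162.83 g/mol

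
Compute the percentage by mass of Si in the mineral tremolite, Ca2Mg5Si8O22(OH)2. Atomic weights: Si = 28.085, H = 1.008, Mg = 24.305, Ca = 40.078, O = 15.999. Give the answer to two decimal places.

M(Ca2Mg5Si8O22(OH)2) = 812.353 g/mol.
Si contributes 8 × 28.085 = 224.680 g per mole.
224.680/812.353 = 0.2766 → 27.66%.

27.66 mass %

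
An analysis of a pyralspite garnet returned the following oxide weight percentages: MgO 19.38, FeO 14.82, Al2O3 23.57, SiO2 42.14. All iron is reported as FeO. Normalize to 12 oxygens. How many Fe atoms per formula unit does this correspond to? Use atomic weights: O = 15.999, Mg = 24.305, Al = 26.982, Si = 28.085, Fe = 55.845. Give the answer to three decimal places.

MgO (M=40.304): mol = 0.48085; Mg = 0.48085, O = 0.48085.
FeO (M=71.844): mol = 0.20628; Fe = 0.20628, O = 0.20628.
Al2O3 (M=101.961): mol = 0.23117; Al = 0.46234, O = 0.69351.
SiO2 (M=60.083): mol = 0.70136; Si = 0.70136, O = 1.40272.
ΣO = 2.78336; factor = 12/ΣO = 4.31134.
Fe apfu = 0.20628 × 4.31134 = 0.889.

0.889 Fe apfu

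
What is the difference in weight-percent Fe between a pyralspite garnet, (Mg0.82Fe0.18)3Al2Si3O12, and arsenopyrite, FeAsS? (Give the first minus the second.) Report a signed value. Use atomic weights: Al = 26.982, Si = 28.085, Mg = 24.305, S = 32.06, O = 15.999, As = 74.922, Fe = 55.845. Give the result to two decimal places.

-27.12 percentage points

M((Mg0.82Fe0.18)3Al2Si3O12) = 420.154 g/mol, so wt% Fe = 30.156/420.154 × 100 = 7.18%.
M(FeAsS) = 162.827 g/mol, so wt% Fe = 55.845/162.827 × 100 = 34.30%.
7.18 − 34.30 = -27.12 pp.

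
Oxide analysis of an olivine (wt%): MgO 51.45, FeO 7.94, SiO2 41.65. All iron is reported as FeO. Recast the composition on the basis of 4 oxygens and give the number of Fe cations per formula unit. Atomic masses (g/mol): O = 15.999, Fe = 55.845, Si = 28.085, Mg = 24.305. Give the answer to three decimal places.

0.159 Fe apfu

MgO: 51.45/40.304 = 1.27655 mol → 1.27655 mol Mg, 1.27655 mol O.
FeO: 7.94/71.844 = 0.11052 mol → 0.11052 mol Fe, 0.11052 mol O.
SiO2: 41.65/60.083 = 0.69321 mol → 0.69321 mol Si, 1.38642 mol O.
Total oxygen = 2.77349 mol. Normalization factor = 4/2.77349 = 1.44223.
Fe per 4 O = 0.11052 × 1.44223 = 0.159.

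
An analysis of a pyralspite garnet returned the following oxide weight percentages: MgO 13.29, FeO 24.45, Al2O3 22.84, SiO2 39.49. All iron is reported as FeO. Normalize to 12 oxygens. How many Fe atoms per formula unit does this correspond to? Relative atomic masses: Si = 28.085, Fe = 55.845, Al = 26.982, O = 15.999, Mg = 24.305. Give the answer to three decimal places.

MgO: 13.29/40.304 = 0.32974 mol → 0.32974 mol Mg, 0.32974 mol O.
FeO: 24.45/71.844 = 0.34032 mol → 0.34032 mol Fe, 0.34032 mol O.
Al2O3: 22.84/101.961 = 0.22401 mol → 0.44802 mol Al, 0.67203 mol O.
SiO2: 39.49/60.083 = 0.65726 mol → 0.65726 mol Si, 1.31452 mol O.
Total oxygen = 2.65661 mol. Normalization factor = 12/2.65661 = 4.51703.
Fe per 12 O = 0.34032 × 4.51703 = 1.537.

1.537 Fe apfu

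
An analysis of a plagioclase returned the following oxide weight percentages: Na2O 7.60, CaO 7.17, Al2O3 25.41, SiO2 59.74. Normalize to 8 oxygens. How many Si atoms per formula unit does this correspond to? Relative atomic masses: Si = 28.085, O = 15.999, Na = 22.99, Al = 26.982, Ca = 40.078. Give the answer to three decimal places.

2.663 Si apfu

Na2O (M=61.979): mol = 0.12262; Na = 0.24524, O = 0.12262.
CaO (M=56.077): mol = 0.12786; Ca = 0.12786, O = 0.12786.
Al2O3 (M=101.961): mol = 0.24921; Al = 0.49842, O = 0.74763.
SiO2 (M=60.083): mol = 0.99429; Si = 0.99429, O = 1.98858.
ΣO = 2.98669; factor = 8/ΣO = 2.67855.
Si apfu = 0.99429 × 2.67855 = 2.663.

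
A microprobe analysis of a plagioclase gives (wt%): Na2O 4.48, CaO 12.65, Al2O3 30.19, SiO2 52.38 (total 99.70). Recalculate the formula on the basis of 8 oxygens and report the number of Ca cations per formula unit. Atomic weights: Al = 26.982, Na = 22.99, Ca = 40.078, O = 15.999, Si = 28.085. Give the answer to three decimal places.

0.616 Ca apfu

Na2O: 4.48/61.979 = 0.07228 mol → 0.14456 mol Na, 0.07228 mol O.
CaO: 12.65/56.077 = 0.22558 mol → 0.22558 mol Ca, 0.22558 mol O.
Al2O3: 30.19/101.961 = 0.29609 mol → 0.59218 mol Al, 0.88827 mol O.
SiO2: 52.38/60.083 = 0.87179 mol → 0.87179 mol Si, 1.74358 mol O.
Total oxygen = 2.92971 mol. Normalization factor = 8/2.92971 = 2.73065.
Ca per 8 O = 0.22558 × 2.73065 = 0.616.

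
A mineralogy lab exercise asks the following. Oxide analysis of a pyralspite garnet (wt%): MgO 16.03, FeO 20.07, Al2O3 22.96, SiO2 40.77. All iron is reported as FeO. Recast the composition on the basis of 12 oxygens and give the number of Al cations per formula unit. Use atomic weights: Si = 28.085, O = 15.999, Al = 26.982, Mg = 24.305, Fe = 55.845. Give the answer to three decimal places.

1.994 Al apfu

MgO (M=40.304): mol = 0.39773; Mg = 0.39773, O = 0.39773.
FeO (M=71.844): mol = 0.27936; Fe = 0.27936, O = 0.27936.
Al2O3 (M=101.961): mol = 0.22518; Al = 0.45036, O = 0.67554.
SiO2 (M=60.083): mol = 0.67856; Si = 0.67856, O = 1.35712.
ΣO = 2.70975; factor = 12/ΣO = 4.42845.
Al apfu = 0.45036 × 4.42845 = 1.994.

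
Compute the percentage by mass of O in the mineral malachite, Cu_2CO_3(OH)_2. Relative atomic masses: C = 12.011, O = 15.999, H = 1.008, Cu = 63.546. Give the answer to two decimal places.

36.18 wt%

Molar mass of Cu_2CO_3(OH)_2: 2*63.546 + 1*12.011 + 5*15.999 + 2*1.008 = 221.114 g/mol.
Mass of O per formula unit: 5 × 15.999 = 79.995 g.
Weight fraction O = 79.995 / 221.114 = 0.3618.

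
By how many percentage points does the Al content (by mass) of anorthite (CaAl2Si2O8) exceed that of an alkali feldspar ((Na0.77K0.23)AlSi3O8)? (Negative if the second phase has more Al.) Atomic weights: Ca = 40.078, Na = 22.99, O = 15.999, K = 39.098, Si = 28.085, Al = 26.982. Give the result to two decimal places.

9.25 percentage points

M(CaAl2Si2O8) = 278.204 g/mol, so wt% Al = 53.964/278.204 × 100 = 19.40%.
M((Na0.77K0.23)AlSi3O8) = 265.924 g/mol, so wt% Al = 26.982/265.924 × 100 = 10.15%.
19.40 − 10.15 = 9.25 pp.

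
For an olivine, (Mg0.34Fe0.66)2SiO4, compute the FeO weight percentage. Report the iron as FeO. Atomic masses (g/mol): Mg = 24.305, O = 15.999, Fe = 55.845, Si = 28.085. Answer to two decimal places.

M((Mg0.34Fe0.66)2SiO4) = 182.324 g/mol; M(FeO) = 71.844 g/mol.
Moles FeO per formula unit = 1.32 Fe ÷ 1 = 1.3200.
FeO fraction = (1.3200 × 71.844) / 182.324 = 94.834/182.324 = 0.5201.

52.01 wt%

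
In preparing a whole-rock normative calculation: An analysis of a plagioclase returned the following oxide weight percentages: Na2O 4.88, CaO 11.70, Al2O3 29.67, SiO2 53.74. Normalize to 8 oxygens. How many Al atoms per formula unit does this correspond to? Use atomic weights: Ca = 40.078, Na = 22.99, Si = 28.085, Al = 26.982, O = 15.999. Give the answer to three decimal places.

1.579 Al apfu

Na2O (M=61.979): mol = 0.07874; Na = 0.15748, O = 0.07874.
CaO (M=56.077): mol = 0.20864; Ca = 0.20864, O = 0.20864.
Al2O3 (M=101.961): mol = 0.29099; Al = 0.58198, O = 0.87297.
SiO2 (M=60.083): mol = 0.89443; Si = 0.89443, O = 1.78886.
ΣO = 2.94921; factor = 8/ΣO = 2.71259.
Al apfu = 0.58198 × 2.71259 = 1.579.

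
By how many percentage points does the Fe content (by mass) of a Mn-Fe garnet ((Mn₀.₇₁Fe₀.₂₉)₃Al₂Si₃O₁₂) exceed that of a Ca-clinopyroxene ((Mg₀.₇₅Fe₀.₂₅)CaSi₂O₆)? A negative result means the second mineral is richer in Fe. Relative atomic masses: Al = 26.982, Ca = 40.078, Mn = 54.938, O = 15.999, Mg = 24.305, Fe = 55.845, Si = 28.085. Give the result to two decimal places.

3.58 percentage points

Fe in (Mn₀.₇₁Fe₀.₂₉)₃Al₂Si₃O₁₂: molar mass 495.810 g/mol; 0.87×55.845 = 48.585 g → 9.80 wt%.
Fe in (Mg₀.₇₅Fe₀.₂₅)CaSi₂O₆: molar mass 224.432 g/mol; 0.25×55.845 = 13.961 g → 6.22 wt%.
Difference = 9.80 − 6.22 = 3.58 percentage points.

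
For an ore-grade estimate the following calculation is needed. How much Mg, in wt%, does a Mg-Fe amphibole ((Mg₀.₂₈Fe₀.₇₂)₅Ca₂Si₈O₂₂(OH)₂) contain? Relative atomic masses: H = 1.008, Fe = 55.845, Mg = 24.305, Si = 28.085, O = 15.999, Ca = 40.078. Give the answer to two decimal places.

Formula mass = 1.40·24.305 + 3.60·55.845 + 2·40.078 + 8·28.085 + 24·15.999 + 2·1.008 = 925.897 g/mol, of which 34.027 g is Mg.
So Mg makes up 34.027/925.897 = 0.0368 of the mass, i.e. 3.68%.

3.68 wt%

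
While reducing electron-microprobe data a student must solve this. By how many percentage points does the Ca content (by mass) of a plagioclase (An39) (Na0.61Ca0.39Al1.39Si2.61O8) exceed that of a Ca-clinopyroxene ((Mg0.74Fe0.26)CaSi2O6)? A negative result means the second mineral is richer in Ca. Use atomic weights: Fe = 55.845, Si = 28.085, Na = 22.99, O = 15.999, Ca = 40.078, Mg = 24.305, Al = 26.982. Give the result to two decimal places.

-12.01 percentage points

First mineral: 15.630 g Ca in 268.453 g formula = 5.82 wt% Ca.
Second mineral: 40.078 g Ca in 224.747 g formula = 17.83 wt% Ca.
5.82% − 17.83% gives a difference of -12.01 percentage points.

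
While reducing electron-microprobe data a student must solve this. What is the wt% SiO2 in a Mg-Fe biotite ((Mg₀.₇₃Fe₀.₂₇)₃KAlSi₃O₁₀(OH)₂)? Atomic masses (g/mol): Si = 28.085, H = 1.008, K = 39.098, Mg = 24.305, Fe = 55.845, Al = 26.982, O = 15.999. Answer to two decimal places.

40.71 wt%

Formula mass = 442.801 g/mol.
3 Si → 3.0000 mol SiO2 per formula unit; M(SiO2) = 60.083, so SiO2 mass = 180.249 g.
180.249/442.801 × 100 = 40.71 wt%.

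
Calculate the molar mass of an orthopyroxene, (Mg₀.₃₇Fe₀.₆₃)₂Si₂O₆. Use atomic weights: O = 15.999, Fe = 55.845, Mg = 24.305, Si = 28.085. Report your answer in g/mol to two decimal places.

M = 0.74×24.305 + 1.26×55.845 + 2×28.085 + 6×15.999

240.51 g/mol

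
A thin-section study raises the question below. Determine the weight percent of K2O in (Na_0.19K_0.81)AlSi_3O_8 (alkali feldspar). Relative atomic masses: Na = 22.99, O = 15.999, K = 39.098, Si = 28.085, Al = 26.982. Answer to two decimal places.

M((Na_0.19K_0.81)AlSi_3O_8) = 275.266 g/mol; M(K2O) = 94.195 g/mol.
Moles K2O per formula unit = 0.81 K ÷ 2 = 0.4050.
K2O fraction = (0.4050 × 94.195) / 275.266 = 38.149/275.266 = 0.1386.

13.86 wt%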